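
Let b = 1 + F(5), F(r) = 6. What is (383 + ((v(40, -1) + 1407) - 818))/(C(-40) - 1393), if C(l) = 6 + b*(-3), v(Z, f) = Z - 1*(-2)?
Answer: -507/704 ≈ -0.72017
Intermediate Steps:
v(Z, f) = 2 + Z (v(Z, f) = Z + 2 = 2 + Z)
b = 7 (b = 1 + 6 = 7)
C(l) = -15 (C(l) = 6 + 7*(-3) = 6 - 21 = -15)
(383 + ((v(40, -1) + 1407) - 818))/(C(-40) - 1393) = (383 + (((2 + 40) + 1407) - 818))/(-15 - 1393) = (383 + ((42 + 1407) - 818))/(-1408) = (383 + (1449 - 818))*(-1/1408) = (383 + 631)*(-1/1408) = 1014*(-1/1408) = -507/704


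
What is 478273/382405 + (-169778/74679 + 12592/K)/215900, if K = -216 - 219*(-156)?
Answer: 2181508391961451451/1744245638627139450 ≈ 1.2507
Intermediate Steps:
K = 33948 (K = -216 + 34164 = 33948)
478273/382405 + (-169778/74679 + 12592/K)/215900 = 478273/382405 + (-169778/74679 + 12592/33948)/215900 = 478273*(1/382405) + (-169778*1/74679 + 12592*(1/33948))*(1/215900) = 478273/382405 + (-169778/74679 + 3148/8487)*(1/215900) = 478273/382405 - 401938798/211266891*1/215900 = 478273/382405 - 200969399/22806260883450 = 2181508391961451451/1744245638627139450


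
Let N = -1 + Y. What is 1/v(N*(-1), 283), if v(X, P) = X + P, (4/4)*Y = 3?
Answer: 1/281 ≈ 0.0035587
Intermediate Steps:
Y = 3
N = 2 (N = -1 + 3 = 2)
v(X, P) = P + X
1/v(N*(-1), 283) = 1/(283 + 2*(-1)) = 1/(283 - 2) = 1/281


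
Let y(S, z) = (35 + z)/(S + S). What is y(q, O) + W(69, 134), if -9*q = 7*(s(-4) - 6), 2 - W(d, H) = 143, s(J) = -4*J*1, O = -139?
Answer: -4701/35 ≈ -134.31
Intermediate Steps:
s(J) = -4*J
W(d, H) = -141 (W(d, H) = 2 - 1*143 = 2 - 143 = -141)
q = -70/9 (q = -7*(-4*(-4) - 6)/9 = -7*(16 - 6)/9 = -7*10/9 = -⅑*70 = -70/9 ≈ -7.7778)
y(S, z) = (35 + z)/(2*S) (y(S, z) = (35 + z)/((2*S)) = (35 + z)*(1/(2*S)) = (35 + z)/(2*S))
y(q, O) + W(69, 134) = (35 - 139)/(2*(-70/9)) - 141 = (½)*(-9/70)*(-104) - 141 = 234/35 - 141 = -4701/35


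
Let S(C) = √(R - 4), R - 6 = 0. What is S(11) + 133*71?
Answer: 9443 + √2 ≈ 9444.4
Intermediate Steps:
R = 6 (R = 6 + 0 = 6)
S(C) = √2 (S(C) = √(6 - 4) = √2)
S(11) + 133*71 = √2 + 133*71 = √2 + 9443 = 9443 + √2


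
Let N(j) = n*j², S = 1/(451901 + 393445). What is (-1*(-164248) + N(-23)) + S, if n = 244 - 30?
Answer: 234544629085/845346 ≈ 2.7745e+5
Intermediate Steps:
S = 1/845346 ≈ 1.1829e-6
n = 214
N(j) = 214*j²
(-1*(-164248) + N(-23)) + S = (-1*(-164248) + 214*(-23)²) + 1/845346 = (164248 + 214*529) + 1/845346 = (164248 + 113206) + 1/845346 = 277454 + 1/845346 = 234544629085/845346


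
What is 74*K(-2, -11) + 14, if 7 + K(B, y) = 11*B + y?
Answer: -2946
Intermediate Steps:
K(B, y) = -7 + y + 11*B (K(B, y) = -7 + (11*B + y) = -7 + (y + 11*B) = -7 + y + 11*B)
74*K(-2, -11) + 14 = 74*(-7 - 11 + 11*(-2)) + 14 = 74*(-7 - 11 - 22) + 14 = 74*(-40) + 14 = -2960 + 14 = -2946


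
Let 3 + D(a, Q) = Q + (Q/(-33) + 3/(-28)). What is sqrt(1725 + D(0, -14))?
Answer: sqrt(364630035)/462 ≈ 41.332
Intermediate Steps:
D(a, Q) = -87/28 + 32*Q/33 (D(a, Q) = -3 + (Q + (Q/(-33) + 3/(-28))) = -3 + (Q + (Q*(-1/33) + 3*(-1/28))) = -3 + (Q + (-Q/33 - 3/28)) = -3 + (Q + (-3/28 - Q/33)) = -3 + (-3/28 + 32*Q/33) = -87/28 + 32*Q/33)
sqrt(1725 + D(0, -14)) = sqrt(1725 + (-87/28 + (32/33)*(-14))) = sqrt(1725 + (-87/28 - 448/33)) = sqrt(1725 - 15415/924) = sqrt(1578485/924) = sqrt(364630035)/462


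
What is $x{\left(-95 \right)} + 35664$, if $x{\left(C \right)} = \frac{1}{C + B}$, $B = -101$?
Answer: $\frac{6990143}{196} \approx 35664.0$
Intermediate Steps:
$x{\left(C \right)} = \frac{1}{-101 + C}$ ($x{\left(C \right)} = \frac{1}{C - 101} = \frac{1}{-101 + C}$)
$x{\left(-95 \right)} + 35664 = \frac{1}{-101 - 95} + 35664 = \frac{1}{-196} + 35664 = - \frac{1}{196} + 35664 = \frac{6990143}{196}$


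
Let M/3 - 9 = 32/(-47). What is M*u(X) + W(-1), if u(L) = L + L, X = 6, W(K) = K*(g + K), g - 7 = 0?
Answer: 13794/47 ≈ 293.49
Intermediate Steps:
M = 1173/47 (M = 27 + 3*(32/(-47)) = 27 + 3*(32*(-1/47)) = 27 + 3*(-32/47) = 27 - 96/47 = 1173/47 ≈ 24.957)
g = 7 (g = 7 + 0 = 7)
W(K) = K*(7 + K)
u(L) = 2*L
M*u(X) + W(-1) = 1173*(2*6)/47 - (7 - 1) = (1173/47)*12 - 1*6 = 14076/47 - 6 = 13794/47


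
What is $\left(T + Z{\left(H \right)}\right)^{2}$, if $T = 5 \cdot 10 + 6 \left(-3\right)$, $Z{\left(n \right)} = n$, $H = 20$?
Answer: $2704$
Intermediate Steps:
$T = 32$ ($T = 50 - 18 = 32$)
$\left(T + Z{\left(H \right)}\right)^{2} = \left(32 + 20\right)^{2} = 52^{2} = 2704$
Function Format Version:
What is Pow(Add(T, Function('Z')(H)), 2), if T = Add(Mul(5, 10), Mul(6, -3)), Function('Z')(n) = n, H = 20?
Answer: 2704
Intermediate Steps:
T = 32 (T = Add(50, -18) = 32)
Pow(Add(T, Function('Z')(H)), 2) = Pow(Add(32, 20), 2) = Pow(52, 2) = 2704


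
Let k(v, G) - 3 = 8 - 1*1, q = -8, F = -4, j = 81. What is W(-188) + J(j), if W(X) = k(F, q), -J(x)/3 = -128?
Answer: 394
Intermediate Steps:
J(x) = 384 (J(x) = -3*(-128) = 384)
k(v, G) = 10 (k(v, G) = 3 + (8 - 1*1) = 3 + (8 - 1) = 3 + 7 = 10)
W(X) = 10
W(-188) + J(j) = 10 + 384 = 394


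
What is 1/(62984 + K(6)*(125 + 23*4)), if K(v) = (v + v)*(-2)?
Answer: 1/57776 ≈ 1.7308e-5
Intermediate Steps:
K(v) = -4*v (K(v) = (2*v)*(-2) = -4*v)
1/(62984 + K(6)*(125 + 23*4)) = 1/(62984 + (-4*6)*(125 + 23*4)) = 1/(62984 - 24*(125 + 92)) = 1/(62984 - 24*217) = 1/(62984 - 5208) = 1/57776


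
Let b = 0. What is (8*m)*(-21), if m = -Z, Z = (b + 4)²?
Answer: 2688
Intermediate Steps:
Z = 16 (Z = (0 + 4)² = 4² = 16)
m = -16 (m = -1*16 = -16)
(8*m)*(-21) = (8*(-16))*(-21) = -128*(-21) = 2688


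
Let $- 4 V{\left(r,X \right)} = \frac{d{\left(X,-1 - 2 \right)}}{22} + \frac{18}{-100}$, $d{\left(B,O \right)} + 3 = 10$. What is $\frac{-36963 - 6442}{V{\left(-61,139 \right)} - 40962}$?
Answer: $\frac{23872750}{22529119} \approx 1.0596$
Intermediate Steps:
$d{\left(B,O \right)} = 7$ ($d{\left(B,O \right)} = -3 + 10 = 7$)
$V{\left(r,X \right)} = - \frac{19}{550}$ ($V{\left(r,X \right)} = - \frac{\frac{7}{22} + \frac{18}{-100}}{4} = - \frac{7 \cdot \frac{1}{22} + 18 \left(- \frac{1}{100}\right)}{4} = - \frac{\frac{7}{22} - \frac{9}{50}}{4} = \left(- \frac{1}{4}\right) \frac{38}{275} = - \frac{19}{550}$)
$\frac{-36963 - 6442}{V{\left(-61,139 \right)} - 40962} = \frac{-36963 - 6442}{- \frac{19}{550} - 40962} = - \frac{43405}{- \frac{22529119}{550}} = \left(-43405\right) \left(- \frac{550}{22529119}\right) = \frac{23872750}{22529119}$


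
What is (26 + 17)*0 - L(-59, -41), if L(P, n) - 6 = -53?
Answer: 47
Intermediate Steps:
L(P, n) = -47 (L(P, n) = 6 - 53 = -47)
(26 + 17)*0 - L(-59, -41) = (26 + 17)*0 - 1*(-47) = 43*0 + 47 = 0 + 47 = 47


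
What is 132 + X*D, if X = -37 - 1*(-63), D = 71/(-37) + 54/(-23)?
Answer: 17926/851 ≈ 21.065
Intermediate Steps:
D = -3631/851 (D = 71*(-1/37) + 54*(-1/23) = -71/37 - 54/23 = -3631/851 ≈ -4.2667)
X = 26 (X = -37 + 63 = 26)
132 + X*D = 132 + 26*(-3631/851) = 132 - 94406/851 = 17926/851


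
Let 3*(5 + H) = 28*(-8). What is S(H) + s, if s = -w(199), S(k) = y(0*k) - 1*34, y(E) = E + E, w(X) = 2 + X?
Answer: -235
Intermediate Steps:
y(E) = 2*E
H = -239/3 (H = -5 + (28*(-8))/3 = -5 + (⅓)*(-224) = -5 - 224/3 = -239/3 ≈ -79.667)
S(k) = -34 (S(k) = 2*(0*k) - 1*34 = 2*0 - 34 = 0 - 34 = -34)
s = -201 (s = -(2 + 199) = -1*201 = -201)
S(H) + s = -34 - 201 = -235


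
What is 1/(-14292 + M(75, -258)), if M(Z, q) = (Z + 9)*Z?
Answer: -1/7992 ≈ -0.00012513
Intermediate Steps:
M(Z, q) = Z*(9 + Z) (M(Z, q) = (9 + Z)*Z = Z*(9 + Z))
1/(-14292 + M(75, -258)) = 1/(-14292 + 75*(9 + 75)) = 1/(-14292 + 75*84) = 1/(-14292 + 6300) = 1/(-7992) = -1/7992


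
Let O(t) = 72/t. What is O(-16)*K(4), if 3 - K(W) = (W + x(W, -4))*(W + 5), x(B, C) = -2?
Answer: 135/2 ≈ 67.500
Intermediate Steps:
K(W) = 3 - (-2 + W)*(5 + W) (K(W) = 3 - (W - 2)*(W + 5) = 3 - (-2 + W)*(5 + W))
O(-16)*K(4) = (72/(-16))*(13 - 1*4² - 3*4) = (72*(-1/16))*(13 - 1*16 - 12) = -9*(13 - 16 - 12)/2 = -9/2*(-15) = 135/2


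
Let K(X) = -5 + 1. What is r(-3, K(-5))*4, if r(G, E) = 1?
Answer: 4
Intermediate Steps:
K(X) = -4
r(-3, K(-5))*4 = 1*4 = 4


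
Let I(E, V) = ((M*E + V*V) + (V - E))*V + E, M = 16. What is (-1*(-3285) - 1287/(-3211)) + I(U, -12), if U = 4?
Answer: 243394/247 ≈ 985.40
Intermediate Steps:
I(E, V) = E + V*(V + V² + 15*E) (I(E, V) = ((16*E + V*V) + (V - E))*V + E = ((16*E + V²) + (V - E))*V + E = ((V² + 16*E) + (V - E))*V + E = (V + V² + 15*E)*V + E = V*(V + V² + 15*E) + E = E + V*(V + V² + 15*E))
(-1*(-3285) - 1287/(-3211)) + I(U, -12) = (-1*(-3285) - 1287/(-3211)) + (4 + (-12)² + (-12)³ + 15*4*(-12)) = (3285 - 1287*(-1/3211)) + (4 + 144 - 1728 - 720) = (3285 + 99/247) - 2300 = 811494/247 - 2300 = 243394/247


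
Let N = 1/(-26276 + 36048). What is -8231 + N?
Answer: -80433331/9772 ≈ -8231.0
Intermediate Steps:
N = 1/9772 ≈ 0.00010233
-8231 + N = -8231 + 1/9772 = -80433331/9772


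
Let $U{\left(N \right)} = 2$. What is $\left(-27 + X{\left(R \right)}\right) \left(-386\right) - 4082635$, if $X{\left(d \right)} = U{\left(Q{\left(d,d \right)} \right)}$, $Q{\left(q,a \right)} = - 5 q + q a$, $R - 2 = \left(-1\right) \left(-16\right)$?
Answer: $-4072985$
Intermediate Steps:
$R = 18$ ($R = 2 - -16 = 2 + 16 = 18$)
$Q{\left(q,a \right)} = - 5 q + a q$
$X{\left(d \right)} = 2$
$\left(-27 + X{\left(R \right)}\right) \left(-386\right) - 4082635 = \left(-27 + 2\right) \left(-386\right) - 4082635 = \left(-25\right) \left(-386\right) - 4082635 = 9650 - 4082635 = -4072985$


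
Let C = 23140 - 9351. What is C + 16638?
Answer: 30427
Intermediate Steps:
C = 13789
C + 16638 = 13789 + 16638 = 30427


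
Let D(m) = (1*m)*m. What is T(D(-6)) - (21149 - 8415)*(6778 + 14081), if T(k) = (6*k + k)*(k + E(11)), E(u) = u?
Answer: -265606662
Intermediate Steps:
D(m) = m² (D(m) = m*m = m²)
T(k) = 7*k*(11 + k) (T(k) = (6*k + k)*(k + 11) = (7*k)*(11 + k) = 7*k*(11 + k))
T(D(-6)) - (21149 - 8415)*(6778 + 14081) = 7*(-6)²*(11 + (-6)²) - (21149 - 8415)*(6778 + 14081) = 7*36*(11 + 36) - 12734*20859 = 7*36*47 - 1*265618506 = 11844 - 265618506 = -265606662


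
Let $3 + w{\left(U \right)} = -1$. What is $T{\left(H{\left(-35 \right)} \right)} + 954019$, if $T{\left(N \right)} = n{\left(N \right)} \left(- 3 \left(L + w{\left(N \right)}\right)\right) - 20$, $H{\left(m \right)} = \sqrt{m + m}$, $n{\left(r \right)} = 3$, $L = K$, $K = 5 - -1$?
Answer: $953981$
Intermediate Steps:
$K = 6$ ($K = 5 + 1 = 6$)
$L = 6$
$w{\left(U \right)} = -4$ ($w{\left(U \right)} = -3 - 1 = -4$)
$H{\left(m \right)} = \sqrt{2} \sqrt{m}$ ($H{\left(m \right)} = \sqrt{2 m} = \sqrt{2} \sqrt{m}$)
$T{\left(N \right)} = -38$ ($T{\left(N \right)} = 3 \left(- 3 \left(6 - 4\right)\right) - 20 = 3 \left(\left(-3\right) 2\right) - 20 = 3 \left(-6\right) - 20 = -18 - 20 = -38$)
$T{\left(H{\left(-35 \right)} \right)} + 954019 = -38 + 954019 = 953981$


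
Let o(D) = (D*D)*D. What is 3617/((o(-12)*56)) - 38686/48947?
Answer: -3920608147/4736503296 ≈ -0.82774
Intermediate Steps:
o(D) = D³ (o(D) = D²*D = D³)
3617/((o(-12)*56)) - 38686/48947 = 3617/(((-12)³*56)) - 38686/48947 = 3617/((-1728*56)) - 38686*1/48947 = 3617/(-96768) - 38686/48947 = 3617*(-1/96768) - 38686/48947 = -3617/96768 - 38686/48947 = -3920608147/4736503296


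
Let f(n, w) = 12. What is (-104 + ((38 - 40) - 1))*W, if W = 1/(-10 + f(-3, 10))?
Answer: -107/2 ≈ -53.500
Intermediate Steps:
W = ½ (W = 1/(-10 + 12) = 1/2 = ½ ≈ 0.50000)
(-104 + ((38 - 40) - 1))*W = (-104 + ((38 - 40) - 1))*(½) = (-104 + (-2 - 1))*(½) = (-104 - 3)*(½) = -107*½ = -107/2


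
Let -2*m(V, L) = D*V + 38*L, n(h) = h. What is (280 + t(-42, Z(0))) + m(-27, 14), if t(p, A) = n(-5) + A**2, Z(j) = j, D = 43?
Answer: 1179/2 ≈ 589.50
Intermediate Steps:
m(V, L) = -19*L - 43*V/2 (m(V, L) = -(43*V + 38*L)/2 = -(38*L + 43*V)/2 = -19*L - 43*V/2)
t(p, A) = -5 + A**2
(280 + t(-42, Z(0))) + m(-27, 14) = (280 + (-5 + 0**2)) + (-19*14 - 43/2*(-27)) = (280 + (-5 + 0)) + (-266 + 1161/2) = (280 - 5) + 629/2 = 275 + 629/2 = 1179/2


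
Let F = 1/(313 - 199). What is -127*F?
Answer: -127/114 ≈ -1.1140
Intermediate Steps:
F = 1/114 ≈ 0.0087719
-127*F = -127*1/114 = -127/114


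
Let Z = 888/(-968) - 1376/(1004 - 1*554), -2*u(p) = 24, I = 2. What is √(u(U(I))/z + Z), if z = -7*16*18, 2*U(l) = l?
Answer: I*√84719782/4620 ≈ 1.9923*I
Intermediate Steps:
U(l) = l/2
u(p) = -12 (u(p) = -½*24 = -12)
Z = -108223/27225 (Z = 888*(-1/968) - 1376/(1004 - 554) = -111/121 - 1376/450 = -111/121 - 1376*1/450 = -111/121 - 688/225 = -108223/27225 ≈ -3.9751)
z = -2016 (z = -112*18 = -2016)
√(u(U(I))/z + Z) = √(-12/(-2016) - 108223/27225) = √(-12*(-1/2016) - 108223/27225) = √(1/168 - 108223/27225) = √(-6051413/1524600) = I*√84719782/4620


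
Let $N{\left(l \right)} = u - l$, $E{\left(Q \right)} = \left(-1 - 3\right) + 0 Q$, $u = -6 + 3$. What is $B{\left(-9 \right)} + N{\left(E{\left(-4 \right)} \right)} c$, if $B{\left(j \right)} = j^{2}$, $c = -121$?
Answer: $-40$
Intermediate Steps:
$u = -3$
$E{\left(Q \right)} = -4$ ($E{\left(Q \right)} = \left(-1 - 3\right) + 0 = -4 + 0 = -4$)
$N{\left(l \right)} = -3 - l$
$B{\left(-9 \right)} + N{\left(E{\left(-4 \right)} \right)} c = \left(-9\right)^{2} + \left(-3 - -4\right) \left(-121\right) = 81 + \left(-3 + 4\right) \left(-121\right) = 81 + 1 \left(-121\right) = 81 - 121 = -40$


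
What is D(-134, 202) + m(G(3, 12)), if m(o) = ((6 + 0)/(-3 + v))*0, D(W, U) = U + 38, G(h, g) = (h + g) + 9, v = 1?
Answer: 240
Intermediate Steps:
G(h, g) = 9 + g + h (G(h, g) = (g + h) + 9 = 9 + g + h)
D(W, U) = 38 + U
m(o) = 0 (m(o) = ((6 + 0)/(-3 + 1))*0 = (6/(-2))*0 = (6*(-½))*0 = -3*0 = 0)
D(-134, 202) + m(G(3, 12)) = (38 + 202) + 0 = 240 + 0 = 240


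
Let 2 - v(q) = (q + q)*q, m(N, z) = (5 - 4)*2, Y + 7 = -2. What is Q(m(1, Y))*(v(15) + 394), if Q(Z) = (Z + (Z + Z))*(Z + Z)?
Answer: -1296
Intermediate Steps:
Y = -9 (Y = -7 - 2 = -9)
m(N, z) = 2 (m(N, z) = 1*2 = 2)
v(q) = 2 - 2*q**2 (v(q) = 2 - (q + q)*q = 2 - 2*q*q = 2 - 2*q**2)
Q(Z) = 6*Z**2 (Q(Z) = (Z + 2*Z)*(2*Z) = (3*Z)*(2*Z) = 6*Z**2)
Q(m(1, Y))*(v(15) + 394) = (6*2**2)*((2 - 2*15**2) + 394) = (6*4)*((2 - 2*225) + 394) = 24*((2 - 450) + 394) = 24*(-448 + 394) = 24*(-54) = -1296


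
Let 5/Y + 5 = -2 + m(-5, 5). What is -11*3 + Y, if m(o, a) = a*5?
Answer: -589/18 ≈ -32.722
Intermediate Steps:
m(o, a) = 5*a
Y = 5/18 (Y = 5/(-5 + (-2 + 5*5)) = 5/(-5 + (-2 + 25)) = 5/(-5 + 23) = 5/18 ≈ 0.27778)
-11*3 + Y = -11*3 + 5/18 = -33 + 5/18 = -589/18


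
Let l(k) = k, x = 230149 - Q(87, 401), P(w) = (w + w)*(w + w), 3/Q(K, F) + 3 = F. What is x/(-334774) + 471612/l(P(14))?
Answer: 89155956752/148380967 ≈ 600.86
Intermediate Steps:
Q(K, F) = 3/(-3 + F)
P(w) = 4*w² (P(w) = (2*w)*(2*w) = 4*w²)
x = 91599299/398 (x = 230149 - 3/(-3 + 401) = 230149 - 3/398 = 91599299/398 ≈ 2.3015e+5)
x/(-334774) + 471612/l(P(14)) = (91599299/398)/(-334774) + 471612/((4*14²)) = (91599299/398)*(-1/334774) + 471612/((4*196)) = -8327209/12112732 + 471612/784 = -8327209/12112732 + 471612*(1/784) = -8327209/12112732 + 117903/196 = 89155956752/148380967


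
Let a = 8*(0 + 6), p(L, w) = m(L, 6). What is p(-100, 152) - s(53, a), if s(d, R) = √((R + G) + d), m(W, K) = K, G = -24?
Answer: 6 - √77 ≈ -2.7750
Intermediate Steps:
p(L, w) = 6
a = 48 (a = 8*6 = 48)
s(d, R) = √(-24 + R + d) (s(d, R) = √((R - 24) + d) = √((-24 + R) + d) = √(-24 + R + d))
p(-100, 152) - s(53, a) = 6 - √(-24 + 48 + 53) = 6 - √77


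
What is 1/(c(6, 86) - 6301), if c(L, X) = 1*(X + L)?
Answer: -1/6209 ≈ -0.00016106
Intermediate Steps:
c(L, X) = L + X (c(L, X) = 1*(L + X) = L + X)
1/(c(6, 86) - 6301) = 1/((6 + 86) - 6301) = 1/(92 - 6301) = 1/(-6209) = -1/6209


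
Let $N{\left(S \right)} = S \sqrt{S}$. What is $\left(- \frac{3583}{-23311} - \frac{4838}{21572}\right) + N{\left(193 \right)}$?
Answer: $- \frac{17743071}{251432446} + 193 \sqrt{193} \approx 2681.2$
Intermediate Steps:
$N{\left(S \right)} = S^{\frac{3}{2}}$
$\left(- \frac{3583}{-23311} - \frac{4838}{21572}\right) + N{\left(193 \right)} = \left(- \frac{3583}{-23311} - \frac{4838}{21572}\right) + 193^{\frac{3}{2}} = \left(\left(-3583\right) \left(- \frac{1}{23311}\right) - \frac{2419}{10786}\right) + 193 \sqrt{193} = \left(\frac{3583}{23311} - \frac{2419}{10786}\right) + 193 \sqrt{193} = - \frac{17743071}{251432446} + 193 \sqrt{193}$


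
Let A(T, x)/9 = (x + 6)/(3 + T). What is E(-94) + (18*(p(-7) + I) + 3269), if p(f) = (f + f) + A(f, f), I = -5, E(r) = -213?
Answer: 5509/2 ≈ 2754.5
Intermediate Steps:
A(T, x) = 9*(6 + x)/(3 + T) (A(T, x) = 9*((x + 6)/(3 + T)) = 9*((6 + x)/(3 + T)) = 9*(6 + x)/(3 + T))
p(f) = 2*f + 9*(6 + f)/(3 + f) (p(f) = (f + f) + 9*(6 + f)/(3 + f) = 2*f + 9*(6 + f)/(3 + f))
E(-94) + (18*(p(-7) + I) + 3269) = -213 + (18*((54 + 2*(-7)² + 15*(-7))/(3 - 7) - 5) + 3269) = -213 + (18*((54 + 2*49 - 105)/(-4) - 5) + 3269) = -213 + (18*(-(54 + 98 - 105)/4 - 5) + 3269) = -213 + (18*(-¼*47 - 5) + 3269) = -213 + (18*(-47/4 - 5) + 3269) = -213 + (18*(-67/4) + 3269) = -213 + (-603/2 + 3269) = -213 + 5935/2 = 5509/2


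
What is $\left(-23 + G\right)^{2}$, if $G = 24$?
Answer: $1$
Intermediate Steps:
$\left(-23 + G\right)^{2} = \left(-23 + 24\right)^{2} = 1^{2} = 1$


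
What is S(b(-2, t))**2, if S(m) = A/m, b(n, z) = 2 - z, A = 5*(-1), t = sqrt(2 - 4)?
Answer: 25/(2 - I*sqrt(2))**2 ≈ 1.3889 + 3.9284*I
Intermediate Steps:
t = I*sqrt(2) (t = sqrt(-2) = I*sqrt(2) ≈ 1.4142*I)
A = -5
S(m) = -5/m
S(b(-2, t))**2 = (-5/(2 - I*sqrt(2)))**2 = 25/(2 - I*sqrt(2))**2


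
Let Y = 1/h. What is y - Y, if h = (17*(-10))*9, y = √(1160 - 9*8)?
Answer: 1/1530 + 8*√17 ≈ 32.985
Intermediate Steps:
y = 8*√17 (y = √(1160 - 72) = √1088 = 8*√17 ≈ 32.985)
h = -1530 (h = -170*9 = -1530)
Y = -1/1530 (Y = 1/(-1530) = -1/1530 ≈ -0.00065359)
y - Y = 8*√17 - 1*(-1/1530) = 8*√17 + 1/1530 = 1/1530 + 8*√17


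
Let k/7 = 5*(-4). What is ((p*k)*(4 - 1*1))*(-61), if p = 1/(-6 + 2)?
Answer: -6405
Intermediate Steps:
p = -¼ (p = 1/(-4) = -¼ ≈ -0.25000)
k = -140 (k = 7*(5*(-4)) = 7*(-20) = -140)
((p*k)*(4 - 1*1))*(-61) = ((-¼*(-140))*(4 - 1*1))*(-61) = (35*(4 - 1))*(-61) = (35*3)*(-61) = 105*(-61) = -6405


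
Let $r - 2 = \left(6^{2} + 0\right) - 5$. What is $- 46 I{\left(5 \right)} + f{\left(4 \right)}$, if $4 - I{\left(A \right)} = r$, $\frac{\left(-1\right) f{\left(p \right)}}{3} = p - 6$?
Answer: $1340$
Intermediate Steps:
$f{\left(p \right)} = 18 - 3 p$ ($f{\left(p \right)} = - 3 \left(p - 6\right) = - 3 \left(-6 + p\right) = 18 - 3 p$)
$r = 33$ ($r = 2 - \left(5 - 6^{2}\right) = 2 + \left(\left(36 + 0\right) - 5\right) = 2 + \left(36 - 5\right) = 2 + 31 = 33$)
$I{\left(A \right)} = -29$ ($I{\left(A \right)} = 4 - 33 = -29$)
$- 46 I{\left(5 \right)} + f{\left(4 \right)} = \left(-46\right) \left(-29\right) + \left(18 - 12\right) = 1334 + \left(18 - 12\right) = 1334 + 6 = 1340$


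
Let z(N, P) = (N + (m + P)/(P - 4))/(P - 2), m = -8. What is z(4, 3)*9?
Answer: 81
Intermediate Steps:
z(N, P) = (N + (-8 + P)/(-4 + P))/(-2 + P) (z(N, P) = (N + (-8 + P)/(P - 4))/(P - 2) = (N + (-8 + P)/(-4 + P))/(-2 + P))
z(4, 3)*9 = ((-8 + 3 - 4*4 + 4*3)/(8 + 3**2 - 6*3))*9 = ((-8 + 3 - 16 + 12)/(8 + 9 - 18))*9 = (-9/(-1))*9 = -1*(-9)*9 = 9*9 = 81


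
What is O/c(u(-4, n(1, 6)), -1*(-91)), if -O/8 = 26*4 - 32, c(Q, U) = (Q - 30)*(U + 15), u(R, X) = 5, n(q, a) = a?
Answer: 288/1325 ≈ 0.21736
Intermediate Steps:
c(Q, U) = (-30 + Q)*(15 + U)
O = -576 (O = -8*(26*4 - 32) = -8*(104 - 32) = -8*72 = -576)
O/c(u(-4, n(1, 6)), -1*(-91)) = -576/(-450 - (-30)*(-91) + 15*5 + 5*(-1*(-91))) = -576/(-450 - 30*91 + 75 + 5*91) = -576/(-450 - 2730 + 75 + 455) = -576/(-2650) = -576*(-1/2650) = 288/1325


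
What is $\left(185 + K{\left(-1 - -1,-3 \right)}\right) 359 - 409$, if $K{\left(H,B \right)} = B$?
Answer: $64929$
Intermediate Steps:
$\left(185 + K{\left(-1 - -1,-3 \right)}\right) 359 - 409 = \left(185 - 3\right) 359 - 409 = 182 \cdot 359 - 409 = 65338 - 409 = 64929$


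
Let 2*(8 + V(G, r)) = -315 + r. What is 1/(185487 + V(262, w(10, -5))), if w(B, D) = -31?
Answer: 1/185306 ≈ 5.3965e-6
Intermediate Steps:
V(G, r) = -331/2 + r/2 (V(G, r) = -8 + (-315 + r)/2 = -8 + (-315/2 + r/2) = -331/2 + r/2)
1/(185487 + V(262, w(10, -5))) = 1/(185487 + (-331/2 + (1/2)*(-31))) = 1/(185487 + (-331/2 - 31/2)) = 1/(185487 - 181) = 1/185306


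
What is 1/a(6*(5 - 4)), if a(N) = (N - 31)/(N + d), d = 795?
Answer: -801/25 ≈ -32.040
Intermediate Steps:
a(N) = (-31 + N)/(795 + N) (a(N) = (N - 31)/(N + 795) = (-31 + N)/(795 + N))
1/a(6*(5 - 4)) = 1/((-31 + 6*(5 - 4))/(795 + 6*(5 - 4))) = 1/((-31 + 6*1)/(795 + 6*1)) = 1/((-31 + 6)/(795 + 6)) = 1/(-25/801) = -801/25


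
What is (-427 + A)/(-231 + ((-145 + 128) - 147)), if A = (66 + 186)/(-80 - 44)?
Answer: 2660/2449 ≈ 1.0862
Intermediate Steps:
A = -63/31 (A = 252/(-124) = 252*(-1/124) = -63/31 ≈ -2.0323)
(-427 + A)/(-231 + ((-145 + 128) - 147)) = (-427 - 63/31)/(-231 + ((-145 + 128) - 147)) = -13300/(31*(-231 + (-17 - 147))) = -13300/(31*(-231 - 164)) = -13300/31/(-395) = -13300/31*(-1/395) = 2660/2449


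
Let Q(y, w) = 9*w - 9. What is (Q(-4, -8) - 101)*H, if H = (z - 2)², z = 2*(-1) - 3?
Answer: -8918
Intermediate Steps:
Q(y, w) = -9 + 9*w
z = -5 (z = -2 - 3 = -5)
H = 49 (H = (-5 - 2)² = (-7)² = 49)
(Q(-4, -8) - 101)*H = ((-9 + 9*(-8)) - 101)*49 = ((-9 - 72) - 101)*49 = (-81 - 101)*49 = -182*49 = -8918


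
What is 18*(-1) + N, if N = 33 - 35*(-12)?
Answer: 435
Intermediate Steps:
N = 453 (N = 33 + 420 = 453)
18*(-1) + N = 18*(-1) + 453 = -18 + 453 = 435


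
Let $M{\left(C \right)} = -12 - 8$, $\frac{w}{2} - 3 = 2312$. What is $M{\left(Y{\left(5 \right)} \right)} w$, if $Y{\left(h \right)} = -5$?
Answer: $-92600$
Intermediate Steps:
$w = 4630$ ($w = 6 + 2 \cdot 2312 = 6 + 4624 = 4630$)
$M{\left(C \right)} = -20$
$M{\left(Y{\left(5 \right)} \right)} w = \left(-20\right) 4630 = -92600$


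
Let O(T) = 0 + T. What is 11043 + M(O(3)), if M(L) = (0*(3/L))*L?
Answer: 11043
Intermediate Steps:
O(T) = T
M(L) = 0 (M(L) = 0*L = 0)
11043 + M(O(3)) = 11043 + 0 = 11043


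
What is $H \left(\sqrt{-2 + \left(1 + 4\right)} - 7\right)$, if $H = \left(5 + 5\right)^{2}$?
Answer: $-700 + 100 \sqrt{3} \approx -526.79$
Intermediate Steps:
$H = 100$ ($H = 10^{2} = 100$)
$H \left(\sqrt{-2 + \left(1 + 4\right)} - 7\right) = 100 \left(\sqrt{-2 + \left(1 + 4\right)} - 7\right) = 100 \left(\sqrt{-2 + 5} - 7\right) = 100 \left(\sqrt{3} - 7\right) = 100 \left(-7 + \sqrt{3}\right) = -700 + 100 \sqrt{3}$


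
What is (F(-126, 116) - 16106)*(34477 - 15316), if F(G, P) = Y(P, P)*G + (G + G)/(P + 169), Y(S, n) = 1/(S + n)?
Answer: -3401151250689/11020 ≈ -3.0863e+8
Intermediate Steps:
F(G, P) = G/(2*P) + 2*G/(169 + P) (F(G, P) = G/(P + P) + (G + G)/(P + 169) = G/((2*P)) + (2*G)/(169 + P) = (1/(2*P))*G + 2*G/(169 + P) = G/(2*P) + 2*G/(169 + P))
(F(-126, 116) - 16106)*(34477 - 15316) = ((1/2)*(-126)*(169 + 5*116)/(116*(169 + 116)) - 16106)*(34477 - 15316) = ((1/2)*(-126)*(1/116)*(169 + 580)/285 - 16106)*19161 = ((1/2)*(-126)*(1/116)*(1/285)*749 - 16106)*19161 = (-15729/11020 - 16106)*19161 = -177503849/11020*19161 = -3401151250689/11020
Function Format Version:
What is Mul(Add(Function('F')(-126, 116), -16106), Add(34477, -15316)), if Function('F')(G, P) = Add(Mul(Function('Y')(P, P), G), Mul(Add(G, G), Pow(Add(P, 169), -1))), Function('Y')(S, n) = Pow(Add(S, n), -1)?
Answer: Rational(-3401151250689, 11020) ≈ -3.0863e+8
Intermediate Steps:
Function('F')(G, P) = Add(Mul(Rational(1, 2), G, Pow(P, -1)), Mul(2, G, Pow(Add(169, P), -1))) (Function('F')(G, P) = Add(Mul(Pow(Add(P, P), -1), G), Mul(Add(G, G), Pow(Add(P, 169), -1))) = Add(Mul(Pow(Mul(2, P), -1), G), Mul(Mul(2, G), Pow(Add(169, P), -1))) = Add(Mul(Mul(Rational(1, 2), Pow(P, -1)), G), Mul(2, G, Pow(Add(169, P), -1))) = Add(Mul(Rational(1, 2), G, Pow(P, -1)), Mul(2, G, Pow(Add(169, P), -1))))
Mul(Add(Function('F')(-126, 116), -16106), Add(34477, -15316)) = Mul(Add(Mul(Rational(1, 2), -126, Pow(116, -1), Pow(Add(169, 116), -1), Add(169, Mul(5, 116))), -16106), Add(34477, -15316)) = Mul(Add(Mul(Rational(1, 2), -126, Rational(1, 116), Pow(285, -1), Add(169, 580)), -16106), 19161) = Mul(Add(Mul(Rational(1, 2), -126, Rational(1, 116), Rational(1, 285), 749), -16106), 19161) = Mul(Add(Rational(-15729, 11020), -16106), 19161) = Mul(Rational(-177503849, 11020), 19161) = Rational(-3401151250689, 11020)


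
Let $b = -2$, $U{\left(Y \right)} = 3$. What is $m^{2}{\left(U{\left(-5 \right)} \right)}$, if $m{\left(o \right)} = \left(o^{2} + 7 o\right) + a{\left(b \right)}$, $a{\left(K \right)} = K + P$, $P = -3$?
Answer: $625$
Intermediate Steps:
$a{\left(K \right)} = -3 + K$ ($a{\left(K \right)} = K - 3 = -3 + K$)
$m{\left(o \right)} = -5 + o^{2} + 7 o$ ($m{\left(o \right)} = \left(o^{2} + 7 o\right) - 5 = -5 + o^{2} + 7 o$)
$m^{2}{\left(U{\left(-5 \right)} \right)} = \left(-5 + 3^{2} + 7 \cdot 3\right)^{2} = \left(-5 + 9 + 21\right)^{2} = 25^{2} = 625$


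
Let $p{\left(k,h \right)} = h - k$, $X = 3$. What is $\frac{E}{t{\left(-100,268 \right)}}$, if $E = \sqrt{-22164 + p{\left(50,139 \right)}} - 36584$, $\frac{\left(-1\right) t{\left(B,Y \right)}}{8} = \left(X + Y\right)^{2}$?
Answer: $\frac{4573}{73441} - \frac{5 i \sqrt{883}}{587528} \approx 0.062268 - 0.00025288 i$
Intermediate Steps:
$t{\left(B,Y \right)} = - 8 \left(3 + Y\right)^{2}$
$E = -36584 + 5 i \sqrt{883}$ ($E = \sqrt{-22164 + \left(139 - 50\right)} - 36584 = \sqrt{-22164 + 89} - 36584 = \sqrt{-22075} - 36584 = 5 i \sqrt{883} - 36584 = -36584 + 5 i \sqrt{883} \approx -36584.0 + 148.58 i$)
$\frac{E}{t{\left(-100,268 \right)}} = \frac{-36584 + 5 i \sqrt{883}}{\left(-8\right) \left(3 + 268\right)^{2}} = \frac{-36584 + 5 i \sqrt{883}}{\left(-8\right) 271^{2}} = \frac{-36584 + 5 i \sqrt{883}}{\left(-8\right) 73441} = \frac{-36584 + 5 i \sqrt{883}}{-587528} = \left(-36584 + 5 i \sqrt{883}\right) \left(- \frac{1}{587528}\right) = \frac{4573}{73441} - \frac{5 i \sqrt{883}}{587528}$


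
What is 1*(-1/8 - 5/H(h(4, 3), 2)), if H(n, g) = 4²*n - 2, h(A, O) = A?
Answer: -51/248 ≈ -0.20565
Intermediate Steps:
H(n, g) = -2 + 16*n (H(n, g) = 16*n - 2 = -2 + 16*n)
1*(-1/8 - 5/H(h(4, 3), 2)) = 1*(-1/8 - 5/(-2 + 16*4)) = 1*(-1*⅛ - 5/(-2 + 64)) = 1*(-⅛ - 5/62) = 1*(-51/248) = -51/248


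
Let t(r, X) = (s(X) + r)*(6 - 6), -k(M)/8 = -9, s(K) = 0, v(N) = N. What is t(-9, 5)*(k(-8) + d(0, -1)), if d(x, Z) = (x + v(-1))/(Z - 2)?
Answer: 0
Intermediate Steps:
k(M) = 72 (k(M) = -8*(-9) = 72)
t(r, X) = 0 (t(r, X) = (0 + r)*(6 - 6) = r*0 = 0)
d(x, Z) = (-1 + x)/(-2 + Z) (d(x, Z) = (x - 1)/(Z - 2) = (-1 + x)/(-2 + Z))
t(-9, 5)*(k(-8) + d(0, -1)) = 0*(72 + (-1 + 0)/(-2 - 1)) = 0*(72 - 1/(-3)) = 0*(72 - 1/3*(-1)) = 0*(72 + 1/3) = 0*(217/3) = 0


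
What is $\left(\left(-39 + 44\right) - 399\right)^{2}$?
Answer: $155236$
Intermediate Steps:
$\left(\left(-39 + 44\right) - 399\right)^{2} = \left(5 - 399\right)^{2} = \left(-394\right)^{2} = 155236$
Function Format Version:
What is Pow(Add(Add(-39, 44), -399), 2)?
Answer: 155236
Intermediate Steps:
Pow(Add(Add(-39, 44), -399), 2) = Pow(Add(5, -399), 2) = Pow(-394, 2) = 155236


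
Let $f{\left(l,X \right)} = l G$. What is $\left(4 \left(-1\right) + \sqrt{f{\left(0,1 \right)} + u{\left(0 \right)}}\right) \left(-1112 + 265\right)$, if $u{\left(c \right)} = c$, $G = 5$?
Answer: $3388$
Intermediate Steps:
$f{\left(l,X \right)} = 5 l$ ($f{\left(l,X \right)} = l 5 = 5 l$)
$\left(4 \left(-1\right) + \sqrt{f{\left(0,1 \right)} + u{\left(0 \right)}}\right) \left(-1112 + 265\right) = \left(4 \left(-1\right) + \sqrt{5 \cdot 0 + 0}\right) \left(-1112 + 265\right) = \left(-4 + \sqrt{0 + 0}\right) \left(-847\right) = \left(-4 + \sqrt{0}\right) \left(-847\right) = \left(-4 + 0\right) \left(-847\right) = \left(-4\right) \left(-847\right) = 3388$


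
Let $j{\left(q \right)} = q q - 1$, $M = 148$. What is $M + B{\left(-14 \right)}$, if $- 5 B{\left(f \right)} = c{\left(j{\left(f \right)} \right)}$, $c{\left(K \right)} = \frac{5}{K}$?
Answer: $\frac{28859}{195} \approx 147.99$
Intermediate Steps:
$j{\left(q \right)} = -1 + q^{2}$ ($j{\left(q \right)} = q^{2} - 1 = -1 + q^{2}$)
$B{\left(f \right)} = - \frac{1}{-1 + f^{2}}$ ($B{\left(f \right)} = - \frac{5 \frac{1}{-1 + f^{2}}}{5} = - \frac{1}{-1 + f^{2}}$)
$M + B{\left(-14 \right)} = 148 - \frac{1}{-1 + \left(-14\right)^{2}} = 148 - \frac{1}{-1 + 196} = 148 - \frac{1}{195} = \frac{28859}{195}$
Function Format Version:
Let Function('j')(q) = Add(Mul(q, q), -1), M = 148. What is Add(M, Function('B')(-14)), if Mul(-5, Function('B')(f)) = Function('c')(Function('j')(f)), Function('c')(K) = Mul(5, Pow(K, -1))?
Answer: Rational(28859, 195) ≈ 147.99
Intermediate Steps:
Function('j')(q) = Add(-1, Pow(q, 2)) (Function('j')(q) = Add(Pow(q, 2), -1) = Add(-1, Pow(q, 2)))
Function('B')(f) = Mul(-1, Pow(Add(-1, Pow(f, 2)), -1)) (Function('B')(f) = Mul(Rational(-1, 5), Mul(5, Pow(Add(-1, Pow(f, 2)), -1))) = Mul(-1, Pow(Add(-1, Pow(f, 2)), -1)))
Add(M, Function('B')(-14)) = Add(148, Mul(-1, Pow(Add(-1, Pow(-14, 2)), -1))) = Add(148, Mul(-1, Pow(Add(-1, 196), -1))) = Add(148, Mul(-1, Pow(195, -1))) = Add(148, Mul(-1, Rational(1, 195))) = Add(148, Rational(-1, 195)) = Rational(28859, 195)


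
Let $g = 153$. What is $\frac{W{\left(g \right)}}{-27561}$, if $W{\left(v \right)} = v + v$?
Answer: $- \frac{102}{9187} \approx -0.011103$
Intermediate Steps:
$W{\left(v \right)} = 2 v$
$\frac{W{\left(g \right)}}{-27561} = \frac{2 \cdot 153}{-27561} = 306 \left(- \frac{1}{27561}\right) = - \frac{102}{9187}$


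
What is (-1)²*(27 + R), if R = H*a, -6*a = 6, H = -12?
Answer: 39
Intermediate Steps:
a = -1 (a = -⅙*6 = -1)
R = 12 (R = -12*(-1) = 12)
(-1)²*(27 + R) = (-1)²*(27 + 12) = 1*39 = 39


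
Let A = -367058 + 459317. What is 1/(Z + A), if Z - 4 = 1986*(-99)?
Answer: -1/104351 ≈ -9.5830e-6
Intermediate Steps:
Z = -196610 (Z = 4 + 1986*(-99) = 4 - 196614 = -196610)
A = 92259
1/(Z + A) = 1/(-196610 + 92259) = 1/(-104351) = -1/104351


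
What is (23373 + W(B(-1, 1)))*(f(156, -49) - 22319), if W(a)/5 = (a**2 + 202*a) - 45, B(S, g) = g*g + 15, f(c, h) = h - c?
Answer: -914204112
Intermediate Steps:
B(S, g) = 15 + g**2 (B(S, g) = g**2 + 15 = 15 + g**2)
W(a) = -225 + 5*a**2 + 1010*a (W(a) = 5*((a**2 + 202*a) - 45) = 5*(-45 + a**2 + 202*a) = -225 + 5*a**2 + 1010*a)
(23373 + W(B(-1, 1)))*(f(156, -49) - 22319) = (23373 + (-225 + 5*(15 + 1**2)**2 + 1010*(15 + 1**2)))*((-49 - 1*156) - 22319) = (23373 + (-225 + 5*(15 + 1)**2 + 1010*(15 + 1)))*((-49 - 156) - 22319) = (23373 + (-225 + 5*16**2 + 1010*16))*(-205 - 22319) = (23373 + (-225 + 5*256 + 16160))*(-22524) = (23373 + (-225 + 1280 + 16160))*(-22524) = (23373 + 17215)*(-22524) = 40588*(-22524) = -914204112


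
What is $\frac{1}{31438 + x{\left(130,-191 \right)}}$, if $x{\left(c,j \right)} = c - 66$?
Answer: $\frac{1}{31502} \approx 3.1744 \cdot 10^{-5}$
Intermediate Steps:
$x{\left(c,j \right)} = -66 + c$ ($x{\left(c,j \right)} = c - 66 = -66 + c$)
$\frac{1}{31438 + x{\left(130,-191 \right)}} = \frac{1}{31438 + \left(-66 + 130\right)} = \frac{1}{31438 + 64} = \frac{1}{31502}$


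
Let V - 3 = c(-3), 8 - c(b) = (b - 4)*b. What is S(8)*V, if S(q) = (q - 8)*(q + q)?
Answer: 0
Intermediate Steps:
c(b) = 8 - b*(-4 + b) (c(b) = 8 - (b - 4)*b = 8 - (-4 + b)*b = 8 - b*(-4 + b))
S(q) = 2*q*(-8 + q) (S(q) = (-8 + q)*(2*q) = 2*q*(-8 + q))
V = -10 (V = 3 + (8 - 1*(-3)² + 4*(-3)) = 3 + (8 - 1*9 - 12) = 3 + (8 - 9 - 12) = 3 - 13 = -10)
S(8)*V = (2*8*(-8 + 8))*(-10) = (2*8*0)*(-10) = 0*(-10) = 0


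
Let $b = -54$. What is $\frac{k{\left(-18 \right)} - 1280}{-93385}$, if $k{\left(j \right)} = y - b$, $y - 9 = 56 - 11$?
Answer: $\frac{1172}{93385} \approx 0.01255$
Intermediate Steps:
$y = 54$ ($y = 9 + \left(56 - 11\right) = 9 + 45 = 54$)
$k{\left(j \right)} = 108$ ($k{\left(j \right)} = 54 - -54 = 54 + 54 = 108$)
$\frac{k{\left(-18 \right)} - 1280}{-93385} = \frac{108 - 1280}{-93385} = \left(108 - 1280\right) \left(- \frac{1}{93385}\right) = \left(-1172\right) \left(- \frac{1}{93385}\right) = \frac{1172}{93385}$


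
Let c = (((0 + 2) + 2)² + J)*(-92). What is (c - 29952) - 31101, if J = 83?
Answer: -70161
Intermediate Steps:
c = -9108 (c = (((0 + 2) + 2)² + 83)*(-92) = ((2 + 2)² + 83)*(-92) = (4² + 83)*(-92) = (16 + 83)*(-92) = 99*(-92) = -9108)
(c - 29952) - 31101 = (-9108 - 29952) - 31101 = -39060 - 31101 = -70161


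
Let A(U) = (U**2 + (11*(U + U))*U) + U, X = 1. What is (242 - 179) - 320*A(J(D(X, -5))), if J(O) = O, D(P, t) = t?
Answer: -182337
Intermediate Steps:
A(U) = U + 23*U**2 (A(U) = (U**2 + (11*(2*U))*U) + U = (U**2 + (22*U)*U) + U = (U**2 + 22*U**2) + U = 23*U**2 + U = U + 23*U**2)
(242 - 179) - 320*A(J(D(X, -5))) = (242 - 179) - (-1600)*(1 + 23*(-5)) = 63 - (-1600)*(1 - 115) = 63 - (-1600)*(-114) = 63 - 320*570 = 63 - 182400 = -182337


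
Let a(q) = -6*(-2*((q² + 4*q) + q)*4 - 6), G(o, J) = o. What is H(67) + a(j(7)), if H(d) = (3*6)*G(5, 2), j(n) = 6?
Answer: 3294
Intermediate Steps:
H(d) = 90 (H(d) = (3*6)*5 = 18*5 = 90)
a(q) = 36 + 48*q² + 240*q (a(q) = -6*(-2*(q² + 5*q)*4 - 6) = -6*((-10*q - 2*q²)*4 - 6) = -6*((-40*q - 8*q²) - 6) = -6*(-6 - 40*q - 8*q²) = 36 + 48*q² + 240*q)
H(67) + a(j(7)) = 90 + (36 + 48*6² + 240*6) = 90 + (36 + 48*36 + 1440) = 90 + (36 + 1728 + 1440) = 90 + 3204 = 3294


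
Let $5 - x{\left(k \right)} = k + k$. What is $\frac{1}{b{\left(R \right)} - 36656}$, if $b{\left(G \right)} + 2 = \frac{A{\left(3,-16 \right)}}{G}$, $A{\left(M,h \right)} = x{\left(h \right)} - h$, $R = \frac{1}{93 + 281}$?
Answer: $- \frac{1}{16836} \approx -5.9397 \cdot 10^{-5}$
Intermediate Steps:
$x{\left(k \right)} = 5 - 2 k$ ($x{\left(k \right)} = 5 - \left(k + k\right) = 5 - 2 k$)
$R = \frac{1}{374} \approx 0.0026738$
$A{\left(M,h \right)} = 5 - 3 h$ ($A{\left(M,h \right)} = \left(5 - 2 h\right) - h = 5 - 3 h$)
$b{\left(G \right)} = -2 + \frac{53}{G}$ ($b{\left(G \right)} = -2 + \frac{5 - -48}{G} = -2 + \frac{5 + 48}{G} = -2 + \frac{53}{G}$)
$\frac{1}{b{\left(R \right)} - 36656} = \frac{1}{\left(-2 + 53 \frac{1}{\frac{1}{374}}\right) - 36656} = \frac{1}{\left(-2 + 53 \cdot 374\right) - 36656} = \frac{1}{\left(-2 + 19822\right) - 36656} = \frac{1}{19820 - 36656} = \frac{1}{-16836} = - \frac{1}{16836}$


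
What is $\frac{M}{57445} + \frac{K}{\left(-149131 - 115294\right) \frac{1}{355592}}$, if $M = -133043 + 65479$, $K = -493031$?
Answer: $\frac{287746220393284}{433996975} \approx 6.6301 \cdot 10^{5}$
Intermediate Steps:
$M = -67564$
$\frac{M}{57445} + \frac{K}{\left(-149131 - 115294\right) \frac{1}{355592}} = - \frac{67564}{57445} - \frac{493031}{\left(-149131 - 115294\right) \frac{1}{355592}} = \left(-67564\right) \frac{1}{57445} - \frac{493031}{\left(-149131 - 115294\right) \frac{1}{355592}} = - \frac{67564}{57445} - \frac{493031}{\left(-264425\right) \frac{1}{355592}} = - \frac{67564}{57445} - \frac{493031}{- \frac{264425}{355592}} = - \frac{67564}{57445} - - \frac{25045411336}{37775} = - \frac{67564}{57445} + \frac{25045411336}{37775} = \frac{287746220393284}{433996975}$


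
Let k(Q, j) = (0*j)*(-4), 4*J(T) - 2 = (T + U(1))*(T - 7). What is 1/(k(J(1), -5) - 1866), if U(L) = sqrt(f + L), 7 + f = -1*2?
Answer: -1/1866 ≈ -0.00053591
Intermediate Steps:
f = -9 (f = -7 - 1*2 = -7 - 2 = -9)
U(L) = sqrt(-9 + L)
J(T) = 1/2 + (-7 + T)*(T + 2*I*sqrt(2))/4 (J(T) = 1/2 + ((T + sqrt(-9 + 1))*(T - 7))/4 = 1/2 + ((T + sqrt(-8))*(-7 + T))/4 = 1/2 + ((T + 2*I*sqrt(2))*(-7 + T))/4 = 1/2 + ((-7 + T)*(T + 2*I*sqrt(2)))/4 = 1/2 + (-7 + T)*(T + 2*I*sqrt(2))/4)
k(Q, j) = 0 (k(Q, j) = 0*(-4) = 0)
1/(k(J(1), -5) - 1866) = 1/(0 - 1866) = 1/(-1866) = -1/1866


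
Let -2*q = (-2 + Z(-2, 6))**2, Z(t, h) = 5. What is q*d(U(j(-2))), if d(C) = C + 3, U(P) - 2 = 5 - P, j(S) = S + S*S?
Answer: -36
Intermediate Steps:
j(S) = S + S**2
U(P) = 7 - P (U(P) = 2 + (5 - P) = 7 - P)
d(C) = 3 + C
q = -9/2 (q = -(-2 + 5)**2/2 = -1/2*3**2 = -1/2*9 = -9/2 ≈ -4.5000)
q*d(U(j(-2))) = -9*(3 + (7 - (-2)*(1 - 2)))/2 = -9*(3 + (7 - (-2)*(-1)))/2 = -9*(3 + (7 - 1*2))/2 = -9*(3 + (7 - 2))/2 = -9*(3 + 5)/2 = -9/2*8 = -36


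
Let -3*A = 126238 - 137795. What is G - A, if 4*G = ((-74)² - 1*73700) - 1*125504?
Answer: -156853/3 ≈ -52284.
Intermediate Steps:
G = -48432 (G = (((-74)² - 1*73700) - 1*125504)/4 = ((5476 - 73700) - 125504)/4 = (-68224 - 125504)/4 = (¼)*(-193728) = -48432)
A = 11557/3 (A = -(126238 - 137795)/3 = -⅓*(-11557) = 11557/3 ≈ 3852.3)
G - A = -48432 - 1*11557/3 = -48432 - 11557/3 = -156853/3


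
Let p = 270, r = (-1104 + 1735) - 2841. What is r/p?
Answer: -221/27 ≈ -8.1852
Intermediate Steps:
r = -2210 (r = 631 - 2841 = -2210)
r/p = -2210/270 = -2210*1/270 = -221/27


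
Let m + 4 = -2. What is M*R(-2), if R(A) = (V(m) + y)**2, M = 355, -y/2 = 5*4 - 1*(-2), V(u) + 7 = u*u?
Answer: 79875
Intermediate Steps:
m = -6 (m = -4 - 2 = -6)
V(u) = -7 + u**2 (V(u) = -7 + u*u = -7 + u**2)
y = -44 (y = -2*(5*4 - 1*(-2)) = -2*(20 + 2) = -2*22 = -44)
R(A) = 225 (R(A) = ((-7 + (-6)**2) - 44)**2 = ((-7 + 36) - 44)**2 = (29 - 44)**2 = (-15)**2 = 225)
M*R(-2) = 355*225 = 79875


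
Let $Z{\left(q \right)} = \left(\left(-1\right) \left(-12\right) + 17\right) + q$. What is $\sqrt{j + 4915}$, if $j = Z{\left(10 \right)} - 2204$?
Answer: $5 \sqrt{110} \approx 52.44$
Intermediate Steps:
$Z{\left(q \right)} = 29 + q$ ($Z{\left(q \right)} = \left(12 + 17\right) + q = 29 + q$)
$j = -2165$ ($j = \left(29 + 10\right) - 2204 = 39 - 2204 = -2165$)
$\sqrt{j + 4915} = \sqrt{-2165 + 4915} = \sqrt{2750} = 5 \sqrt{110}$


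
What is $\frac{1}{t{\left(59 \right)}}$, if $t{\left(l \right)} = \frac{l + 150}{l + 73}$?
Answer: $\frac{12}{19} \approx 0.63158$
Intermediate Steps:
$t{\left(l \right)} = \frac{150 + l}{73 + l}$
$\frac{1}{t{\left(59 \right)}} = \frac{1}{\frac{1}{73 + 59} \left(150 + 59\right)} = \frac{1}{\frac{1}{132} \cdot 209} = \frac{1}{\frac{19}{12}} = \frac{12}{19}$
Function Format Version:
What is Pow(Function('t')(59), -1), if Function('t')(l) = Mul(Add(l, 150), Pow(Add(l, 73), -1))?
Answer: Rational(12, 19) ≈ 0.63158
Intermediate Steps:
Function('t')(l) = Mul(Pow(Add(73, l), -1), Add(150, l)) (Function('t')(l) = Mul(Add(150, l), Pow(Add(73, l), -1)) = Mul(Pow(Add(73, l), -1), Add(150, l)))
Pow(Function('t')(59), -1) = Pow(Mul(Pow(Add(73, 59), -1), Add(150, 59)), -1) = Pow(Mul(Pow(132, -1), 209), -1) = Pow(Mul(Rational(1, 132), 209), -1) = Pow(Rational(19, 12), -1) = Rational(12, 19)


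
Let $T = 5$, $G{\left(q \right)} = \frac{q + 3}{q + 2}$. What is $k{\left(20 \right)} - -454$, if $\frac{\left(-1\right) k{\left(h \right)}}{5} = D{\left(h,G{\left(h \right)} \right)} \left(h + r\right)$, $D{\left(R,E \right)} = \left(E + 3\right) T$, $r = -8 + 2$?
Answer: $- \frac{10581}{11} \approx -961.91$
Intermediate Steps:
$G{\left(q \right)} = \frac{3 + q}{2 + q}$
$r = -6$
$D{\left(R,E \right)} = 15 + 5 E$ ($D{\left(R,E \right)} = \left(E + 3\right) 5 = \left(3 + E\right) 5 = 15 + 5 E$)
$k{\left(h \right)} = - 5 \left(-6 + h\right) \left(15 + \frac{5 \left(3 + h\right)}{2 + h}\right)$ ($k{\left(h \right)} = - 5 \left(15 + 5 \frac{3 + h}{2 + h}\right) \left(h - 6\right) = - 5 \left(15 + \frac{5 \left(3 + h\right)}{2 + h}\right) \left(-6 + h\right) = - 5 \left(-6 + h\right) \left(15 + \frac{5 \left(3 + h\right)}{2 + h}\right)$)
$k{\left(20 \right)} - -454 = \frac{25 \left(54 - 4 \cdot 20^{2} + 15 \cdot 20\right)}{2 + 20} - -454 = \frac{25 \left(54 - 1600 + 300\right)}{22} + 454 = 25 \cdot \frac{1}{22} \left(54 - 1600 + 300\right) + 454 = 25 \cdot \frac{1}{22} \left(-1246\right) + 454 = - \frac{15575}{11} + 454 = - \frac{10581}{11}$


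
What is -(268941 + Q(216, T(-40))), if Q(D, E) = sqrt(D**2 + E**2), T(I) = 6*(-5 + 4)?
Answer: -268941 - 6*sqrt(1297) ≈ -2.6916e+5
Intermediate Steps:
T(I) = -6 (T(I) = 6*(-1) = -6)
-(268941 + Q(216, T(-40))) = -(268941 + sqrt(216**2 + (-6)**2)) = -(268941 + sqrt(46656 + 36)) = -(268941 + sqrt(46692)) = -(268941 + 6*sqrt(1297)) = -268941 - 6*sqrt(1297)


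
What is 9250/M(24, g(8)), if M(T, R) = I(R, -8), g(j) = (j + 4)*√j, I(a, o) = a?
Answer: 4625*√2/24 ≈ 272.53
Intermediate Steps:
g(j) = √j*(4 + j) (g(j) = (4 + j)*√j = √j*(4 + j))
M(T, R) = R
9250/M(24, g(8)) = 9250/((√8*(4 + 8))) = 9250/(((2*√2)*12)) = 9250/((24*√2)) = 9250*(√2/48) = 4625*√2/24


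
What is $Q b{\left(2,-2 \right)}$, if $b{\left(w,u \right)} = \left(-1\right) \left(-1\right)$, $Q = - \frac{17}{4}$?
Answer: $- \frac{17}{4} \approx -4.25$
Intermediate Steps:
$Q = - \frac{17}{4}$ ($Q = \left(-17\right) \frac{1}{4} = - \frac{17}{4} \approx -4.25$)
$b{\left(w,u \right)} = 1$
$Q b{\left(2,-2 \right)} = \left(- \frac{17}{4}\right) 1 = - \frac{17}{4}$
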